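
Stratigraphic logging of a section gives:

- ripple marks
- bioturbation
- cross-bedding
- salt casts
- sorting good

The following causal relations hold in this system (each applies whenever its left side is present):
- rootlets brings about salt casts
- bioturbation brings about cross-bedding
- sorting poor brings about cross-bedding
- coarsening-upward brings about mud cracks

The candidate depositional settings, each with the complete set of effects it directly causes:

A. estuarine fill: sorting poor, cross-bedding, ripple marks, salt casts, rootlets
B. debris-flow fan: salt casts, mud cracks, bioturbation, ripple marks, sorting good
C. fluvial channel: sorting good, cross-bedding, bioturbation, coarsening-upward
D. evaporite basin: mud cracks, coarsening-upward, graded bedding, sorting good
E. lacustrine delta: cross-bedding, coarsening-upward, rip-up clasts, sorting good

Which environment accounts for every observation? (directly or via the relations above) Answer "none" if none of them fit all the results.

Checking each candidate against the observations:
(A) estuarine fill — ripple marks +; bioturbation -; cross-bedding +; salt casts +; sorting good -
(B) debris-flow fan — accounts for every observation (cross-bedding by bioturbation → cross-bedding)
(C) fluvial channel — does not account for ripple marks, salt casts
(D) evaporite basin — ripple marks -; bioturbation -; cross-bedding -; salt casts -; sorting good +
(E) lacustrine delta — does not account for ripple marks, bioturbation, salt casts
(B) is the only candidate with no mismatches.

B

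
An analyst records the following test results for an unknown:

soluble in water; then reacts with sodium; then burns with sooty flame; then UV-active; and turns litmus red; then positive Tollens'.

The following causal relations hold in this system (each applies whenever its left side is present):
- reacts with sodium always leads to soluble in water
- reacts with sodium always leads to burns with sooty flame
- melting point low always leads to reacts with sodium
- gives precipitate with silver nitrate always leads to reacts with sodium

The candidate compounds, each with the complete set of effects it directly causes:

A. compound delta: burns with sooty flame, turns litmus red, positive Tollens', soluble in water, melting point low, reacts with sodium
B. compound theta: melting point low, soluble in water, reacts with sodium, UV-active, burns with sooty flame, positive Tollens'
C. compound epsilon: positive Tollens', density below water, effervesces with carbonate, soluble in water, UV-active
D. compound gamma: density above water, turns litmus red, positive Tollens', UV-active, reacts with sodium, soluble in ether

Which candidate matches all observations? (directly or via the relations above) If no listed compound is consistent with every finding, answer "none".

D

Checking each candidate against the observations:
(A) compound delta — soluble in water ✓; reacts with sodium ✓; burns with sooty flame ✓; UV-active ✗; turns litmus red ✓; positive Tollens' ✓
(B) compound theta — does not account for turns litmus red
(C) compound epsilon — does not account for reacts with sodium, burns with sooty flame, turns litmus red
(D) compound gamma — soluble in water ✓ (via reacts with sodium → soluble in water); reacts with sodium ✓; burns with sooty flame ✓ (via reacts with sodium → burns with sooty flame); UV-active ✓; turns litmus red ✓; positive Tollens' ✓
Only (D) is consistent with every observation.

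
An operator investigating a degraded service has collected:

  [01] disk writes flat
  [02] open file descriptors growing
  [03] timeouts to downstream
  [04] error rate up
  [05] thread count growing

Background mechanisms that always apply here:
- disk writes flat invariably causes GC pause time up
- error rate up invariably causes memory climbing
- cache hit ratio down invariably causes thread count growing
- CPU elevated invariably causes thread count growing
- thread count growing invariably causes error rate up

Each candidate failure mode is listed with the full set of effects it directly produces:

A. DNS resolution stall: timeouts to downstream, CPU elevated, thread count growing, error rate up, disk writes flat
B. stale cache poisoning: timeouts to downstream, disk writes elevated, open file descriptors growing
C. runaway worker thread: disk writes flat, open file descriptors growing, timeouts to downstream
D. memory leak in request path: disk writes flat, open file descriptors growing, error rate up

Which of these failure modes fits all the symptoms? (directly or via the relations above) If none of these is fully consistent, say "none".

none

Checking each candidate against the observations:
(A) DNS resolution stall — does not account for open file descriptors growing
(B) stale cache poisoning — disk writes flat miss; open file descriptors growing match; timeouts to downstream match; error rate up miss; thread count growing miss
(C) runaway worker thread — does not account for error rate up, thread count growing
(D) memory leak in request path — disk writes flat match; open file descriptors growing match; timeouts to downstream miss; error rate up match; thread count growing miss
Every candidate fails on at least one observation.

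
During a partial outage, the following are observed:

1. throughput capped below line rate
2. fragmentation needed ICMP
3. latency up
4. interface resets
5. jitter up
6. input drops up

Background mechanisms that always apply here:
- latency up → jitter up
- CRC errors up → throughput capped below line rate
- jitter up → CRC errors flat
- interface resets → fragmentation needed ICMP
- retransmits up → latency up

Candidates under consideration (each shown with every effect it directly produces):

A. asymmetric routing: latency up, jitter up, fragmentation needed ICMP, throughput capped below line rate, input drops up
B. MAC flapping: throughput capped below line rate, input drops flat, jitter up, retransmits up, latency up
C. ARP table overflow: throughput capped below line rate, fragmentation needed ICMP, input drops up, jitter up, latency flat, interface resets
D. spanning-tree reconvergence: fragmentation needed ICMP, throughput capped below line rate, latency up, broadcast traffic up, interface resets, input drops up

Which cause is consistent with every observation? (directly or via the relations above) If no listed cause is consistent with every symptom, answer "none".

D

For each candidate, compare predicted effects to what was observed:
(A) asymmetric routing — does not account for interface resets
(B) MAC flapping — throughput capped below line rate ✓; fragmentation needed ICMP ✗; latency up ✓; interface resets ✗; jitter up ✓; input drops up ✗
(C) ARP table overflow — throughput capped below line rate ✓; fragmentation needed ICMP ✓; latency up ✗; interface resets ✓; jitter up ✓; input drops up ✓
(D) spanning-tree reconvergence — throughput capped below line rate ✓; fragmentation needed ICMP ✓; latency up ✓; interface resets ✓; jitter up ✓ (via latency up → jitter up); input drops up ✓
(D) is the only candidate with no mismatches.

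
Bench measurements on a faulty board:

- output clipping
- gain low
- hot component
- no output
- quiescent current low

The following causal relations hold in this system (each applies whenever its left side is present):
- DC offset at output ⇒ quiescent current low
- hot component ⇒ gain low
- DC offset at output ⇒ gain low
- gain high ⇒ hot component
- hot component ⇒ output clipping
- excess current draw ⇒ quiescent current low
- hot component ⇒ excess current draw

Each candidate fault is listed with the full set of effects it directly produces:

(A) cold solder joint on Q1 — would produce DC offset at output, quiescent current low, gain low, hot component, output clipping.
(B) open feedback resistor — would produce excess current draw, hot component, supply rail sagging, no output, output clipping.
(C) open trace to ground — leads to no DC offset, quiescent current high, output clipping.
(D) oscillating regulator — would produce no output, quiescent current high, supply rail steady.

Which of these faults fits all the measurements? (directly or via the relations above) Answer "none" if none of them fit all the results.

B

For each candidate, compare predicted effects to what was observed:
(A) cold solder joint on Q1 — does not account for no output
(B) open feedback resistor — accounts for every observation (gain low by hot component → gain low)
(C) open trace to ground — fails on gain low, hot component, no output, quiescent current low (predicts quiescent current high, not quiescent current low)
(D) oscillating regulator — output clipping -; gain low -; hot component -; no output +; quiescent current low -
(B) is the only candidate with no mismatches.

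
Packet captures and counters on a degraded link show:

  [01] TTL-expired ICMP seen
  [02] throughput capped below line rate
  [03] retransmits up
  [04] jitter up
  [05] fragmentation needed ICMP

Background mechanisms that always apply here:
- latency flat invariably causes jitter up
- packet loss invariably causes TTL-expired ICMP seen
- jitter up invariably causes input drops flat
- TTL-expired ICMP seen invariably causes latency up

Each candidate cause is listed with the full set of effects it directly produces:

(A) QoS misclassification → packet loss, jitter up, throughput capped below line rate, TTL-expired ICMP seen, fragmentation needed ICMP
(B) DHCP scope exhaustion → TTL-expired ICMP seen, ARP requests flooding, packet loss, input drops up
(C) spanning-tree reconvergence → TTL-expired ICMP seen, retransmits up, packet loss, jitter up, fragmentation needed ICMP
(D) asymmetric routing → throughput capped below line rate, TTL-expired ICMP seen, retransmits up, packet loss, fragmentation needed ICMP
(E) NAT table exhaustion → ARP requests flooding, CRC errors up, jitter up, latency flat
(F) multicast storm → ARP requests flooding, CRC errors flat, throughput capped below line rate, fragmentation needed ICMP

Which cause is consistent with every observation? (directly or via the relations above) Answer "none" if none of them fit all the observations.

none

Per-candidate check:
(A) QoS misclassification — TTL-expired ICMP seen yes; throughput capped below line rate yes; retransmits up NO; jitter up yes; fragmentation needed ICMP yes
(B) DHCP scope exhaustion — TTL-expired ICMP seen yes; throughput capped below line rate NO; retransmits up NO; jitter up NO; fragmentation needed ICMP NO
(C) spanning-tree reconvergence — TTL-expired ICMP seen yes; throughput capped below line rate NO; retransmits up yes; jitter up yes; fragmentation needed ICMP yes
(D) asymmetric routing — TTL-expired ICMP seen yes; throughput capped below line rate yes; retransmits up yes; jitter up NO; fragmentation needed ICMP yes
(E) NAT table exhaustion — TTL-expired ICMP seen NO; throughput capped below line rate NO; retransmits up NO; jitter up yes; fragmentation needed ICMP NO
(F) multicast storm — TTL-expired ICMP seen NO; throughput capped below line rate yes; retransmits up NO; jitter up NO; fragmentation needed ICMP yes
Every candidate fails on at least one observation.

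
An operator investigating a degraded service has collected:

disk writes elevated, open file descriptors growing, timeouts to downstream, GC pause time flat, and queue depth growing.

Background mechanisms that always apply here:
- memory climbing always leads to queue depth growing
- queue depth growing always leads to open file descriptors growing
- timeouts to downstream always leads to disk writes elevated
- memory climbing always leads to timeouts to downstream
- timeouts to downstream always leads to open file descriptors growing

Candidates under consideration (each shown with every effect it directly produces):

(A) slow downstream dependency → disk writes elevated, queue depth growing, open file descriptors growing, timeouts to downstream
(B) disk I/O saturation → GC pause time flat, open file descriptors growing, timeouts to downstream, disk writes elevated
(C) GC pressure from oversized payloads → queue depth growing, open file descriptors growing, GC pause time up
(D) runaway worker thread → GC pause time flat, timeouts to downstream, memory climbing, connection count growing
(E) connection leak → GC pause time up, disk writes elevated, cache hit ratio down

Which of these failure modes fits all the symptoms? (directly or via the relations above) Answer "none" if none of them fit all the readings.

D

Checking each candidate against the observations:
(A) slow downstream dependency — does not account for GC pause time flat
(B) disk I/O saturation — does not account for queue depth growing
(C) GC pressure from oversized payloads — disk writes elevated ✗; open file descriptors growing ✓; timeouts to downstream ✗; GC pause time flat ✗; queue depth growing ✓
(D) runaway worker thread — accounts for every observation (disk writes elevated via timeouts to downstream → disk writes elevated)
(E) connection leak — disk writes elevated ✓; open file descriptors growing ✗; timeouts to downstream ✗; GC pause time flat ✗; queue depth growing ✗
Only (D) is consistent with every observation.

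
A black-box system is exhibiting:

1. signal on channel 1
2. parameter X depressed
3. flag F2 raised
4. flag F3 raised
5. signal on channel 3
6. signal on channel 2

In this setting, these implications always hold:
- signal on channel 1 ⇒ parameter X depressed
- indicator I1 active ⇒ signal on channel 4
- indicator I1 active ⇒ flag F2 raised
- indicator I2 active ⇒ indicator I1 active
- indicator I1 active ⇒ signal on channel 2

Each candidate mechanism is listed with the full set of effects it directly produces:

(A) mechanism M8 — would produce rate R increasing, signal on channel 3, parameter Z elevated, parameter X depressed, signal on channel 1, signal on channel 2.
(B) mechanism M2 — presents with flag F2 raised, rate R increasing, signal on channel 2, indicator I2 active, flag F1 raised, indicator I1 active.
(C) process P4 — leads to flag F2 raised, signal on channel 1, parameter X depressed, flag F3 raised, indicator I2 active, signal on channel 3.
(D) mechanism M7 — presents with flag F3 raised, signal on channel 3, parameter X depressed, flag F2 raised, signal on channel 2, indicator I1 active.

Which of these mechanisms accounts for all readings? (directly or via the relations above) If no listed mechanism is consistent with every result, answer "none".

Checking each candidate against the observations:
(A) mechanism M8 — does not account for flag F2 raised, flag F3 raised
(B) mechanism M2 — signal on channel 1 NO; parameter X depressed NO; flag F2 raised yes; flag F3 raised NO; signal on channel 3 NO; signal on channel 2 yes
(C) process P4 — signal on channel 1 yes; parameter X depressed yes; flag F2 raised yes; flag F3 raised yes; signal on channel 3 yes; signal on channel 2 yes (through indicator I2 active → indicator I1 active → signal on channel 2)
(D) mechanism M7 — does not account for signal on channel 1
(C) is the only candidate with no mismatches.

C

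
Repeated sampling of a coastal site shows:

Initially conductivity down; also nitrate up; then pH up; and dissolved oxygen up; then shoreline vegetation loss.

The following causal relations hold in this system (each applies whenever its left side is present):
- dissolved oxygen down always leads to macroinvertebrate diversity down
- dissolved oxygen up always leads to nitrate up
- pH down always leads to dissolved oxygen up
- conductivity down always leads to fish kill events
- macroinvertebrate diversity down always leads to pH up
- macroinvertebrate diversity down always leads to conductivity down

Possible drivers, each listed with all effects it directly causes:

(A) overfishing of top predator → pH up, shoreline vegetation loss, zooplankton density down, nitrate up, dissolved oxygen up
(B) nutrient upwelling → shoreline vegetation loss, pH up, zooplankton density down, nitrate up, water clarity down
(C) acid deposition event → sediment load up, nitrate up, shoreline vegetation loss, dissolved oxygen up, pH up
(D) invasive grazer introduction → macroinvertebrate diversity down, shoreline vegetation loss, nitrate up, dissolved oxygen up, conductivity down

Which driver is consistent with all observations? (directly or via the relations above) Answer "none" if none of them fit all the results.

Checking each candidate against the observations:
(A) overfishing of top predator — conductivity down ✗; nitrate up ✓; pH up ✓; dissolved oxygen up ✓; shoreline vegetation loss ✓
(B) nutrient upwelling — conductivity down ✗; nitrate up ✓; pH up ✓; dissolved oxygen up ✗; shoreline vegetation loss ✓
(C) acid deposition event — conductivity down ✗; nitrate up ✓; pH up ✓; dissolved oxygen up ✓; shoreline vegetation loss ✓
(D) invasive grazer introduction — conductivity down ✓; nitrate up ✓; pH up ✓ (by macroinvertebrate diversity down → pH up); dissolved oxygen up ✓; shoreline vegetation loss ✓
Only (D) is consistent with every observation.

D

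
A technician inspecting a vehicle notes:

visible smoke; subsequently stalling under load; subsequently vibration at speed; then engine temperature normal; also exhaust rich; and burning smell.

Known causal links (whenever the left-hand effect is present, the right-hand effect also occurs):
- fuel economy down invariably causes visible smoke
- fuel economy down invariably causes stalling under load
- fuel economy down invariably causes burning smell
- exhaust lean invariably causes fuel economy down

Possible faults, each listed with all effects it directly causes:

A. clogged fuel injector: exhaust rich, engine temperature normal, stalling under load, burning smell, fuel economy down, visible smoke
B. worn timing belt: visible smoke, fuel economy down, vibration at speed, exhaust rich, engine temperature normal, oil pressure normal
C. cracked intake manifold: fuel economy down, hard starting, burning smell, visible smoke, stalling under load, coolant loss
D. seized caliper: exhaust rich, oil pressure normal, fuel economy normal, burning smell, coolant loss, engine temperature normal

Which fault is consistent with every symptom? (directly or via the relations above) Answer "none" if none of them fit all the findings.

B

Checking each candidate against the observations:
(A) clogged fuel injector — visible smoke +; stalling under load +; vibration at speed -; engine temperature normal +; exhaust rich +; burning smell +
(B) worn timing belt — visible smoke +; stalling under load + (via fuel economy down → stalling under load); vibration at speed +; engine temperature normal +; exhaust rich +; burning smell + (via fuel economy down → burning smell)
(C) cracked intake manifold — visible smoke +; stalling under load +; vibration at speed -; engine temperature normal -; exhaust rich -; burning smell +
(D) seized caliper — does not account for visible smoke, stalling under load, vibration at speed
Only (B) is consistent with every observation.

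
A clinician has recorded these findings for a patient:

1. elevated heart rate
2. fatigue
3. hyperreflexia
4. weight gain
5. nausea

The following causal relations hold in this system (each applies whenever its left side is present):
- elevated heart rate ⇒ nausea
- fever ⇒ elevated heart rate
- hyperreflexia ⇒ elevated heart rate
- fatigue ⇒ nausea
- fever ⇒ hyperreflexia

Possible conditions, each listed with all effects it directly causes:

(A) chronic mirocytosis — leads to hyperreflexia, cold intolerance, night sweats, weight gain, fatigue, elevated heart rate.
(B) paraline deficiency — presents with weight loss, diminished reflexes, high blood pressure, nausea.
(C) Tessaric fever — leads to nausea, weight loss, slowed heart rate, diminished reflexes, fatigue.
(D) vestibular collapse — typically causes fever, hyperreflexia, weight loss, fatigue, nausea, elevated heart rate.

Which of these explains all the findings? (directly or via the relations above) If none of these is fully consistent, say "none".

A

Per-candidate check:
(A) chronic mirocytosis — elevated heart rate yes; fatigue yes; hyperreflexia yes; weight gain yes; nausea yes (by elevated heart rate → nausea)
(B) paraline deficiency — elevated heart rate NO; fatigue NO; hyperreflexia NO; weight gain NO; nausea yes
(C) Tessaric fever — fails on elevated heart rate, hyperreflexia, weight gain (predicts slowed heart rate, not elevated heart rate; predicts diminished reflexes, not hyperreflexia; predicts weight loss, not weight gain)
(D) vestibular collapse — fails on weight gain (predicts weight loss, not weight gain)
(A) is the only candidate with no mismatches.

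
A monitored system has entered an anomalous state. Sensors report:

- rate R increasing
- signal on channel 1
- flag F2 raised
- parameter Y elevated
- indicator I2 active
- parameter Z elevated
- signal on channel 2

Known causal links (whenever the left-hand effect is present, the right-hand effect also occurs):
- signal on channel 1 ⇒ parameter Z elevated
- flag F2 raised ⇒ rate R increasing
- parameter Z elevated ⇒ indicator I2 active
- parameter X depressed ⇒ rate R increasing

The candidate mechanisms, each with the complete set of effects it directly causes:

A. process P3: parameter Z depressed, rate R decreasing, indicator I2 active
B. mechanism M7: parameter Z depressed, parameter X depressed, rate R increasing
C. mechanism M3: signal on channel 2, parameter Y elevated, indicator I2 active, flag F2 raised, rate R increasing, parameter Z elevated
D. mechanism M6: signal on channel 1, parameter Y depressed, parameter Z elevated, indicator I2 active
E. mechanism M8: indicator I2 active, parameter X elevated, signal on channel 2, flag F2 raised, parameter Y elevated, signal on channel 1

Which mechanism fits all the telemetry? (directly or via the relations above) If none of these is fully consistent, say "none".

E

For each candidate, compare predicted effects to what was observed:
(A) process P3 — rate R increasing NO; signal on channel 1 NO; flag F2 raised NO; parameter Y elevated NO; indicator I2 active yes; parameter Z elevated NO; signal on channel 2 NO
(B) mechanism M7 — fails on signal on channel 1, flag F2 raised, parameter Y elevated, indicator I2 active, parameter Z elevated, signal on channel 2 (predicts parameter Z depressed, not parameter Z elevated)
(C) mechanism M3 — does not account for signal on channel 1
(D) mechanism M6 — fails on rate R increasing, flag F2 raised, parameter Y elevated, signal on channel 2 (predicts parameter Y depressed, not parameter Y elevated)
(E) mechanism M8 — rate R increasing yes (through flag F2 raised → rate R increasing); signal on channel 1 yes; flag F2 raised yes; parameter Y elevated yes; indicator I2 active yes; parameter Z elevated yes (through signal on channel 1 → parameter Z elevated); signal on channel 2 yes
(E) alone accounts for all the evidence.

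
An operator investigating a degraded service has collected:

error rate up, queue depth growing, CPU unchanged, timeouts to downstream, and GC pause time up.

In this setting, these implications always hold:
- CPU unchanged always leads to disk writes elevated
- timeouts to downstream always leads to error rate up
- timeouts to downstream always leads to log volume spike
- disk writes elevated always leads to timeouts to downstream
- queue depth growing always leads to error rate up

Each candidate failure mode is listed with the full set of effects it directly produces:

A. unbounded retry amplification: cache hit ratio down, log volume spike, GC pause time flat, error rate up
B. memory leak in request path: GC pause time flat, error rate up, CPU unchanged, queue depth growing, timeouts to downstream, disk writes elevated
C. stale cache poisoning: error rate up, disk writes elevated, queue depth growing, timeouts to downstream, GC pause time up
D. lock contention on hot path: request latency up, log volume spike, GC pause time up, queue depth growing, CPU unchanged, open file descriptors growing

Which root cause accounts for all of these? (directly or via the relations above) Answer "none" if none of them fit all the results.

D

Per-candidate check:
(A) unbounded retry amplification — error rate up match; queue depth growing miss; CPU unchanged miss; timeouts to downstream miss; GC pause time up miss
(B) memory leak in request path — error rate up match; queue depth growing match; CPU unchanged match; timeouts to downstream match; GC pause time up miss
(C) stale cache poisoning — error rate up match; queue depth growing match; CPU unchanged miss; timeouts to downstream match; GC pause time up match
(D) lock contention on hot path — error rate up match (by queue depth growing → error rate up); queue depth growing match; CPU unchanged match; timeouts to downstream match (by CPU unchanged → disk writes elevated → timeouts to downstream); GC pause time up match
(D) alone accounts for all the evidence.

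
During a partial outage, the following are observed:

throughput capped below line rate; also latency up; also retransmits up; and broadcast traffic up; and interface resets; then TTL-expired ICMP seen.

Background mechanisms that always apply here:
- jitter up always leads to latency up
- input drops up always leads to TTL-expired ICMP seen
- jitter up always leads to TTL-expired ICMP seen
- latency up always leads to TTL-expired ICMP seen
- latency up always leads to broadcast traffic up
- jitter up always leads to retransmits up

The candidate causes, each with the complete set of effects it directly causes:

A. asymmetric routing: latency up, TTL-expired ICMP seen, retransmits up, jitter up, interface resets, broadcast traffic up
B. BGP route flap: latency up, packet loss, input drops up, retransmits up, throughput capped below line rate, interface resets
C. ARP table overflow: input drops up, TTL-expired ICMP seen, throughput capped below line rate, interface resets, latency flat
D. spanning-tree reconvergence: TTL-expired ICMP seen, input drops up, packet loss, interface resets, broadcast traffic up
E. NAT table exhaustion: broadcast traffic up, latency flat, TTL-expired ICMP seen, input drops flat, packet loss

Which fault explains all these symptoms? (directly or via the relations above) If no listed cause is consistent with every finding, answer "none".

B

Per-candidate check:
(A) asymmetric routing — throughput capped below line rate ✗; latency up ✓; retransmits up ✓; broadcast traffic up ✓; interface resets ✓; TTL-expired ICMP seen ✓
(B) BGP route flap — accounts for every observation (broadcast traffic up by latency up → broadcast traffic up)
(C) ARP table overflow — throughput capped below line rate ✓; latency up ✗; retransmits up ✗; broadcast traffic up ✗; interface resets ✓; TTL-expired ICMP seen ✓
(D) spanning-tree reconvergence — throughput capped below line rate ✗; latency up ✗; retransmits up ✗; broadcast traffic up ✓; interface resets ✓; TTL-expired ICMP seen ✓
(E) NAT table exhaustion — throughput capped below line rate ✗; latency up ✗; retransmits up ✗; broadcast traffic up ✓; interface resets ✗; TTL-expired ICMP seen ✓
Only (B) is consistent with every observation.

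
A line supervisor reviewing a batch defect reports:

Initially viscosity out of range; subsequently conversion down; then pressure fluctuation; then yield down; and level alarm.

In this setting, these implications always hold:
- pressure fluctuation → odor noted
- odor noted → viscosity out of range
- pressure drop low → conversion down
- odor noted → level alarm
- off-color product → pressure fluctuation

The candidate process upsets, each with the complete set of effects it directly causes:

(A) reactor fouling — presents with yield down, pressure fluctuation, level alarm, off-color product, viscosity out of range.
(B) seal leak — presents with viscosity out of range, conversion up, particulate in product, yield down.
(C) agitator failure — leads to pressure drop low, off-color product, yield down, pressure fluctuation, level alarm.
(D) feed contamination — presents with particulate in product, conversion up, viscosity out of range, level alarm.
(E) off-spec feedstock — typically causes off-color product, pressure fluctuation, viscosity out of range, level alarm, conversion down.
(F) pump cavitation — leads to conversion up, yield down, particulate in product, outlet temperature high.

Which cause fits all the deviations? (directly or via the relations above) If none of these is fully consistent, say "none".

Per-candidate check:
(A) reactor fouling — does not account for conversion down
(B) seal leak — viscosity out of range +; conversion down -; pressure fluctuation -; yield down +; level alarm -
(C) agitator failure — accounts for every observation (viscosity out of range by pressure fluctuation → odor noted → viscosity out of range)
(D) feed contamination — viscosity out of range +; conversion down -; pressure fluctuation -; yield down -; level alarm +
(E) off-spec feedstock — viscosity out of range +; conversion down +; pressure fluctuation +; yield down -; level alarm +
(F) pump cavitation — viscosity out of range -; conversion down -; pressure fluctuation -; yield down +; level alarm -
(C) alone accounts for all the evidence.

C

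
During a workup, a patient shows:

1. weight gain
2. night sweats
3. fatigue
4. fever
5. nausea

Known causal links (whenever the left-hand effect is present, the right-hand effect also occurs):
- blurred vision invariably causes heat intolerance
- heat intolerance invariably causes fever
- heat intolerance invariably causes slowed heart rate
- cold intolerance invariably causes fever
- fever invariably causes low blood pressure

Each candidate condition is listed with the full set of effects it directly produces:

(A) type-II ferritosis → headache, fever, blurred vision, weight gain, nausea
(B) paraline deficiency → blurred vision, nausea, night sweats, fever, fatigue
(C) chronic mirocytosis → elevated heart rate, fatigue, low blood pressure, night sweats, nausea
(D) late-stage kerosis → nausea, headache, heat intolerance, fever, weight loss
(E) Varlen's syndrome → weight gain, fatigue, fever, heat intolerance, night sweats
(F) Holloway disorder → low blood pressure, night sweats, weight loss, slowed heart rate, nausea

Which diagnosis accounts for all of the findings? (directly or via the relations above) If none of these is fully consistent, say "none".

Per-candidate check:
(A) type-II ferritosis — does not account for night sweats, fatigue
(B) paraline deficiency — weight gain NO; night sweats yes; fatigue yes; fever yes; nausea yes
(C) chronic mirocytosis — weight gain NO; night sweats yes; fatigue yes; fever NO; nausea yes
(D) late-stage kerosis — weight gain NO; night sweats NO; fatigue NO; fever yes; nausea yes
(E) Varlen's syndrome — does not account for nausea
(F) Holloway disorder — weight gain NO; night sweats yes; fatigue NO; fever NO; nausea yes
No candidate is consistent with all observations.

none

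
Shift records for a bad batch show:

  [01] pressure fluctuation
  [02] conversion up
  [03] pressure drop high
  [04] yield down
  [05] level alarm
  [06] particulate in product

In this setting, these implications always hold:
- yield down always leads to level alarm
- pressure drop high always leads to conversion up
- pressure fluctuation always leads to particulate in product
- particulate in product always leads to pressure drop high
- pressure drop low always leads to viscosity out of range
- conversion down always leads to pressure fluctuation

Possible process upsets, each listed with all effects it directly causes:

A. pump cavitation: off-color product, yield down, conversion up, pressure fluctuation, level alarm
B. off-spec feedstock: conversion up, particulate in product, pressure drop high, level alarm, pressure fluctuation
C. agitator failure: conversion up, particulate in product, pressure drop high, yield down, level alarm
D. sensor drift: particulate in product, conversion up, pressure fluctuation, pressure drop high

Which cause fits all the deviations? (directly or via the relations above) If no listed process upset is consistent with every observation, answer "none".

A

Testing each hypothesis:
(A) pump cavitation — pressure fluctuation match; conversion up match; pressure drop high match (by pressure fluctuation → particulate in product → pressure drop high); yield down match; level alarm match; particulate in product match (by pressure fluctuation → particulate in product)
(B) off-spec feedstock — does not account for yield down
(C) agitator failure — does not account for pressure fluctuation
(D) sensor drift — pressure fluctuation match; conversion up match; pressure drop high match; yield down miss; level alarm miss; particulate in product match
(A) alone accounts for all the evidence.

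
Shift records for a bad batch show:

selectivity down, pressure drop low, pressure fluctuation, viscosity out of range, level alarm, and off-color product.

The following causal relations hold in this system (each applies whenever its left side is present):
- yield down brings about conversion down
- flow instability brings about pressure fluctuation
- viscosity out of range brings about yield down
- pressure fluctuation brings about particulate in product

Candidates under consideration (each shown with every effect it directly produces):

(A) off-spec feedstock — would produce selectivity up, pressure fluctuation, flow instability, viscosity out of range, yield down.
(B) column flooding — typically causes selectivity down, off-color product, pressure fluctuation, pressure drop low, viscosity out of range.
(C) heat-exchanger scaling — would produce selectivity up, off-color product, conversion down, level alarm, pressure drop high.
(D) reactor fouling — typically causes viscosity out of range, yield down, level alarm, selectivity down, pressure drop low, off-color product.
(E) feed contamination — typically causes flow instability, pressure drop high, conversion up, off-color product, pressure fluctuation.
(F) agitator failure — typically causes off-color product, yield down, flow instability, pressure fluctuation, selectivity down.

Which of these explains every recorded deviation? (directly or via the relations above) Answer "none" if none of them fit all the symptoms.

none

For each candidate, compare predicted effects to what was observed:
(A) off-spec feedstock — selectivity down miss; pressure drop low miss; pressure fluctuation match; viscosity out of range match; level alarm miss; off-color product miss
(B) column flooding — selectivity down match; pressure drop low match; pressure fluctuation match; viscosity out of range match; level alarm miss; off-color product match
(C) heat-exchanger scaling — fails on selectivity down, pressure drop low, pressure fluctuation, viscosity out of range (predicts selectivity up, not selectivity down; predicts pressure drop high, not pressure drop low)
(D) reactor fouling — does not account for pressure fluctuation
(E) feed contamination — fails on selectivity down, pressure drop low, viscosity out of range, level alarm (predicts pressure drop high, not pressure drop low)
(F) agitator failure — selectivity down match; pressure drop low miss; pressure fluctuation match; viscosity out of range miss; level alarm miss; off-color product match
Every candidate fails on at least one observation.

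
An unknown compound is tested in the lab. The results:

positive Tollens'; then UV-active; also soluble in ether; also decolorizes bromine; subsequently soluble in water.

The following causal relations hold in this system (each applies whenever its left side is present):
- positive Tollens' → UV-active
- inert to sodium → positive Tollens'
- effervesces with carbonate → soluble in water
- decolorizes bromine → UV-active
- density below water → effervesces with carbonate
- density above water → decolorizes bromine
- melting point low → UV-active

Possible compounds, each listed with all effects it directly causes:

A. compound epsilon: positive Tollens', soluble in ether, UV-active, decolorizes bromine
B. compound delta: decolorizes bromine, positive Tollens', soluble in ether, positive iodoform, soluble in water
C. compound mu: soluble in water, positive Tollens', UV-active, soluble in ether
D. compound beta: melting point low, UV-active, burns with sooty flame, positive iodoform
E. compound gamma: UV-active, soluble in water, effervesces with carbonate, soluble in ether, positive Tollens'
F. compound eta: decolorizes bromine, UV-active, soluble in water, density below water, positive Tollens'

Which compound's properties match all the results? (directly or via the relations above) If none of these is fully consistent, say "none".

For each candidate, compare predicted effects to what was observed:
(A) compound epsilon — positive Tollens' +; UV-active +; soluble in ether +; decolorizes bromine +; soluble in water -
(B) compound delta — positive Tollens' +; UV-active + (by positive Tollens' → UV-active); soluble in ether +; decolorizes bromine +; soluble in water +
(C) compound mu — does not account for decolorizes bromine
(D) compound beta — does not account for positive Tollens', soluble in ether, decolorizes bromine, soluble in water
(E) compound gamma — positive Tollens' +; UV-active +; soluble in ether +; decolorizes bromine -; soluble in water +
(F) compound eta — positive Tollens' +; UV-active +; soluble in ether -; decolorizes bromine +; soluble in water +
(B) alone accounts for all the evidence.

B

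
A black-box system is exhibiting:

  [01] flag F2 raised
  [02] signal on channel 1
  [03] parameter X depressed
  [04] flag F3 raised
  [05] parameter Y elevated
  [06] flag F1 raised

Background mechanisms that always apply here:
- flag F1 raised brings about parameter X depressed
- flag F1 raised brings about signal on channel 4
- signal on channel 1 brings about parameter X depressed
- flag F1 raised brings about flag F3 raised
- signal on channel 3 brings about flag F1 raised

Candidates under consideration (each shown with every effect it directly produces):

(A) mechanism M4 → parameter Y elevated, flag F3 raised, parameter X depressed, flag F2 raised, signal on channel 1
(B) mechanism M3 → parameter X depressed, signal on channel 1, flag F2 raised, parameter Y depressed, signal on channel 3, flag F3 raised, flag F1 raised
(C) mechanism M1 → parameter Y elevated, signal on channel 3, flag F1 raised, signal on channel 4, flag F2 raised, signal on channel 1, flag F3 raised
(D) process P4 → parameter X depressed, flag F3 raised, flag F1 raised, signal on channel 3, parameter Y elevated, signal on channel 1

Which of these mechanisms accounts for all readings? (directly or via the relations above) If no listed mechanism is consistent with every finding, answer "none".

C

Checking each candidate against the observations:
(A) mechanism M4 — does not account for flag F1 raised
(B) mechanism M3 — fails on parameter Y elevated (predicts parameter Y depressed, not parameter Y elevated)
(C) mechanism M1 — flag F2 raised yes; signal on channel 1 yes; parameter X depressed yes (through signal on channel 1 → parameter X depressed); flag F3 raised yes; parameter Y elevated yes; flag F1 raised yes
(D) process P4 — does not account for flag F2 raised
Only (C) is consistent with every observation.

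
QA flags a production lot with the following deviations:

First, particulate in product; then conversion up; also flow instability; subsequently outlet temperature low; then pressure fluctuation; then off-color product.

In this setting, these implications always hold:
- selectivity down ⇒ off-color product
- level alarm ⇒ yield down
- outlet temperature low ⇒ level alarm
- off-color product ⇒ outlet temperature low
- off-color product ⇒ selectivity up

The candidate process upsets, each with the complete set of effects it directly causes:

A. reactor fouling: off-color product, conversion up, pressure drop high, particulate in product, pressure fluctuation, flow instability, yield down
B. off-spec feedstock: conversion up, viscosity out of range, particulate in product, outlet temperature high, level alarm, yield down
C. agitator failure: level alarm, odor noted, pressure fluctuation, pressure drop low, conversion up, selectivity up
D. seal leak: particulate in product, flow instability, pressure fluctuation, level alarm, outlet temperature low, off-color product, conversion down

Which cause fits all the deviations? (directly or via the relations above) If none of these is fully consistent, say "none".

A

Checking each candidate against the observations:
(A) reactor fouling — particulate in product ✓; conversion up ✓; flow instability ✓; outlet temperature low ✓ (via off-color product → outlet temperature low); pressure fluctuation ✓; off-color product ✓
(B) off-spec feedstock — particulate in product ✓; conversion up ✓; flow instability ✗; outlet temperature low ✗; pressure fluctuation ✗; off-color product ✗
(C) agitator failure — particulate in product ✗; conversion up ✓; flow instability ✗; outlet temperature low ✗; pressure fluctuation ✓; off-color product ✗
(D) seal leak — particulate in product ✓; conversion up ✗; flow instability ✓; outlet temperature low ✓; pressure fluctuation ✓; off-color product ✓
Only (A) is consistent with every observation.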